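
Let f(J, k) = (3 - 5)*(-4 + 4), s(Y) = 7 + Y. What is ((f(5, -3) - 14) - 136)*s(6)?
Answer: -1950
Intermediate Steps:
f(J, k) = 0 (f(J, k) = -2*0 = 0)
((f(5, -3) - 14) - 136)*s(6) = ((0 - 14) - 136)*(7 + 6) = (-14 - 136)*13 = -150*13 = -1950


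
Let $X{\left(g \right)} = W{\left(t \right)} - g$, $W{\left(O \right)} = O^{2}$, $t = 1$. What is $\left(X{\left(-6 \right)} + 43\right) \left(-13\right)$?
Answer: $-650$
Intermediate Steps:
$X{\left(g \right)} = 1 - g$ ($X{\left(g \right)} = 1^{2} - g = 1 - g$)
$\left(X{\left(-6 \right)} + 43\right) \left(-13\right) = \left(\left(1 - -6\right) + 43\right) \left(-13\right) = \left(\left(1 + 6\right) + 43\right) \left(-13\right) = \left(7 + 43\right) \left(-13\right) = 50 \left(-13\right) = -650$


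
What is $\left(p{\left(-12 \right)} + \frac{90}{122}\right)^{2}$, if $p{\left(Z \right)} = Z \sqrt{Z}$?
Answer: $- \frac{6427863}{3721} - \frac{2160 i \sqrt{3}}{61} \approx -1727.5 - 61.332 i$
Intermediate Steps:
$p{\left(Z \right)} = Z^{\frac{3}{2}}$
$\left(p{\left(-12 \right)} + \frac{90}{122}\right)^{2} = \left(\left(-12\right)^{\frac{3}{2}} + \frac{90}{122}\right)^{2} = \left(- 24 i \sqrt{3} + 90 \cdot \frac{1}{122}\right)^{2} = \left(- 24 i \sqrt{3} + \frac{45}{61}\right)^{2} = \left(\frac{45}{61} - 24 i \sqrt{3}\right)^{2}$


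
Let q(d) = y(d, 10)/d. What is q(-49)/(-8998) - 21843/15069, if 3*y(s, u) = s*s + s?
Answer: -32717035/22598477 ≈ -1.4478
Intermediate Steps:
y(s, u) = s/3 + s**2/3 (y(s, u) = (s*s + s)/3 = (s**2 + s)/3 = (s + s**2)/3 = s/3 + s**2/3)
q(d) = 1/3 + d/3 (q(d) = (d*(1 + d)/3)/d = 1/3 + d/3)
q(-49)/(-8998) - 21843/15069 = (1/3 + (1/3)*(-49))/(-8998) - 21843/15069 = (1/3 - 49/3)*(-1/8998) - 21843*1/15069 = -16*(-1/8998) - 7281/5023 = 8/4499 - 7281/5023 = -32717035/22598477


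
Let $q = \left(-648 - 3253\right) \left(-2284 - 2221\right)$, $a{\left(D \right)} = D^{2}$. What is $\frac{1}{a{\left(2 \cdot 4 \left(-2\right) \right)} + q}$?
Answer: $\frac{1}{17574261} \approx 5.6901 \cdot 10^{-8}$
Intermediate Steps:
$q = 17574005$ ($q = \left(-3901\right) \left(-4505\right) = 17574005$)
$\frac{1}{a{\left(2 \cdot 4 \left(-2\right) \right)} + q} = \frac{1}{\left(2 \cdot 4 \left(-2\right)\right)^{2} + 17574005} = \frac{1}{\left(8 \left(-2\right)\right)^{2} + 17574005} = \frac{1}{\left(-16\right)^{2} + 17574005} = \frac{1}{256 + 17574005} = \frac{1}{17574261}$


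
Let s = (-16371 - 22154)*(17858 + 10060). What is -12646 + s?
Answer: -1075553596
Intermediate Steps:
s = -1075540950 (s = -38525*27918 = -1075540950)
-12646 + s = -12646 - 1075540950 = -1075553596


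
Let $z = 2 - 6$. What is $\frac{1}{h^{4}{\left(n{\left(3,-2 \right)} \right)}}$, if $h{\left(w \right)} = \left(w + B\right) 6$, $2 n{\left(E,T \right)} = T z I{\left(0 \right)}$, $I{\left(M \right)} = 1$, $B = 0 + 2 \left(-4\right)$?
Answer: $\frac{1}{331776} \approx 3.0141 \cdot 10^{-6}$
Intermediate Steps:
$B = -8$ ($B = 0 - 8 = -8$)
$z = -4$ ($z = 2 - 6 = -4$)
$n{\left(E,T \right)} = - 2 T$ ($n{\left(E,T \right)} = \frac{T \left(-4\right) 1}{2} = \frac{- 4 T 1}{2} = \frac{\left(-4\right) T}{2} = - 2 T$)
$h{\left(w \right)} = -48 + 6 w$ ($h{\left(w \right)} = \left(w - 8\right) 6 = \left(-8 + w\right) 6 = -48 + 6 w$)
$\frac{1}{h^{4}{\left(n{\left(3,-2 \right)} \right)}} = \frac{1}{\left(-48 + 6 \left(\left(-2\right) \left(-2\right)\right)\right)^{4}} = \frac{1}{\left(-48 + 6 \cdot 4\right)^{4}} = \frac{1}{\left(-48 + 24\right)^{4}} = \frac{1}{\left(-24\right)^{4}} = \frac{1}{331776}$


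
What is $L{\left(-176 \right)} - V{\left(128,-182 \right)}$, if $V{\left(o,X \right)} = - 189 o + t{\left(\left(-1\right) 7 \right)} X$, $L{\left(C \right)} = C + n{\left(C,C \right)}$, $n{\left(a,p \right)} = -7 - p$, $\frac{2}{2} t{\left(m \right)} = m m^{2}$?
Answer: $-38241$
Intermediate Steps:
$t{\left(m \right)} = m^{3}$ ($t{\left(m \right)} = m m^{2} = m^{3}$)
$L{\left(C \right)} = -7$ ($L{\left(C \right)} = C - \left(7 + C\right) = -7$)
$V{\left(o,X \right)} = - 343 X - 189 o$ ($V{\left(o,X \right)} = - 189 o + \left(\left(-1\right) 7\right)^{3} X = - 189 o + \left(-7\right)^{3} X = - 189 o - 343 X = - 343 X - 189 o$)
$L{\left(-176 \right)} - V{\left(128,-182 \right)} = -7 - \left(\left(-343\right) \left(-182\right) - 24192\right) = -7 - \left(62426 - 24192\right) = -7 - 38234 = -38241$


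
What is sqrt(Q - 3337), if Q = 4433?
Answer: 2*sqrt(274) ≈ 33.106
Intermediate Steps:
sqrt(Q - 3337) = sqrt(4433 - 3337) = sqrt(1096) = 2*sqrt(274)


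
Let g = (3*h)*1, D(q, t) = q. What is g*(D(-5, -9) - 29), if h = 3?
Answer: -306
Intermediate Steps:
g = 9 (g = (3*3)*1 = 9*1 = 9)
g*(D(-5, -9) - 29) = 9*(-5 - 29) = 9*(-34) = -306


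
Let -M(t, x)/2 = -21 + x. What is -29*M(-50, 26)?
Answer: 290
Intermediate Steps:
M(t, x) = 42 - 2*x (M(t, x) = -2*(-21 + x) = 42 - 2*x)
-29*M(-50, 26) = -29*(42 - 2*26) = -29*(42 - 52) = -29*(-10) = 290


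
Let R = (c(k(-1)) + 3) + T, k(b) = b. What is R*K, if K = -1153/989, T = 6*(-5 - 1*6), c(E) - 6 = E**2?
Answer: 64568/989 ≈ 65.286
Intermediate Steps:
c(E) = 6 + E**2
T = -66 (T = 6*(-5 - 6) = 6*(-11) = -66)
K = -1153/989 (K = -1153*1/989 = -1153/989 ≈ -1.1658)
R = -56 (R = ((6 + (-1)**2) + 3) - 66 = ((6 + 1) + 3) - 66 = (7 + 3) - 66 = 10 - 66 = -56)
R*K = -56*(-1153/989) = 64568/989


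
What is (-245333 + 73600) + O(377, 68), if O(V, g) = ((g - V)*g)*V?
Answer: -8093257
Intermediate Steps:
O(V, g) = V*g*(g - V) (O(V, g) = (g*(g - V))*V = V*g*(g - V))
(-245333 + 73600) + O(377, 68) = (-245333 + 73600) + 377*68*(68 - 1*377) = -171733 + 377*68*(68 - 377) = -171733 + 377*68*(-309) = -171733 - 7921524 = -8093257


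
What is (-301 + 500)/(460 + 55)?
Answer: 199/515 ≈ 0.38641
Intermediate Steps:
(-301 + 500)/(460 + 55) = 199/515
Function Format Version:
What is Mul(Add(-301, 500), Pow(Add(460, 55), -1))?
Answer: Rational(199, 515) ≈ 0.38641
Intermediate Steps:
Mul(Add(-301, 500), Pow(Add(460, 55), -1)) = Mul(199, Pow(515, -1)) = Mul(199, Rational(1, 515)) = Rational(199, 515)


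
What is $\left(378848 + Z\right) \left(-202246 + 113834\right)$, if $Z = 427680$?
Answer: $-71306753536$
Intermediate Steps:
$\left(378848 + Z\right) \left(-202246 + 113834\right) = \left(378848 + 427680\right) \left(-202246 + 113834\right) = 806528 \left(-88412\right) = -71306753536$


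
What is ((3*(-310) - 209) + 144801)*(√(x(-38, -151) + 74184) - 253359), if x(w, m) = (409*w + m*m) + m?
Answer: -36398060658 + 287324*√20323 ≈ -3.6357e+10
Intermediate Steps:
x(w, m) = m + m² + 409*w (x(w, m) = (409*w + m²) + m = (m² + 409*w) + m = m + m² + 409*w)
((3*(-310) - 209) + 144801)*(√(x(-38, -151) + 74184) - 253359) = ((3*(-310) - 209) + 144801)*(√((-151 + (-151)² + 409*(-38)) + 74184) - 253359) = ((-930 - 209) + 144801)*(√((-151 + 22801 - 15542) + 74184) - 253359) = (-1139 + 144801)*(√(7108 + 74184) - 253359) = 143662*(√81292 - 253359) = 143662*(2*√20323 - 253359) = 143662*(-253359 + 2*√20323) = -36398060658 + 287324*√20323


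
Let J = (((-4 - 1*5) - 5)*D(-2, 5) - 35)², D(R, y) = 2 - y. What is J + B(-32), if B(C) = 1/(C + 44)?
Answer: 589/12 ≈ 49.083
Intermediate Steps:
B(C) = 1/(44 + C)
J = 49 (J = (((-4 - 1*5) - 5)*(2 - 1*5) - 35)² = (((-4 - 5) - 5)*(2 - 5) - 35)² = ((-9 - 5)*(-3) - 35)² = (-14*(-3) - 35)² = (42 - 35)² = 7² = 49)
J + B(-32) = 49 + 1/(44 - 32) = 49 + 1/12 = 589/12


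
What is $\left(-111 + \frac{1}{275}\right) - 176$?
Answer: $- \frac{78924}{275} \approx -287.0$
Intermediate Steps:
$\left(-111 + \frac{1}{275}\right) - 176 = - \frac{30524}{275} - 176 = - \frac{78924}{275}$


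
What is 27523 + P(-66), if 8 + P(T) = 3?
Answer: 27518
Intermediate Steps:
P(T) = -5 (P(T) = -8 + 3 = -5)
27523 + P(-66) = 27523 - 5 = 27518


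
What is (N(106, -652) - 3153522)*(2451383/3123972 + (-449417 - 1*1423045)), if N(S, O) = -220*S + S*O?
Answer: 9493630590788886337/1561986 ≈ 6.0779e+12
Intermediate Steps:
N(S, O) = -220*S + O*S
(N(106, -652) - 3153522)*(2451383/3123972 + (-449417 - 1*1423045)) = (106*(-220 - 652) - 3153522)*(2451383/3123972 + (-449417 - 1*1423045)) = (106*(-872) - 3153522)*(2451383*(1/3123972) + (-449417 - 1423045)) = (-92432 - 3153522)*(2451383/3123972 - 1872462) = -3245954*(-5849516407681/3123972) = 9493630590788886337/1561986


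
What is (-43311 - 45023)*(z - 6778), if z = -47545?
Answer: 4798567882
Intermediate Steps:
(-43311 - 45023)*(z - 6778) = (-43311 - 45023)*(-47545 - 6778) = -88334*(-54323) = 4798567882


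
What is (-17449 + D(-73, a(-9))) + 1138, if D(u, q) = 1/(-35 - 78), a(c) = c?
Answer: -1843144/113 ≈ -16311.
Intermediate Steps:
D(u, q) = -1/113 (D(u, q) = 1/(-113) = -1/113)
(-17449 + D(-73, a(-9))) + 1138 = (-17449 - 1/113) + 1138 = -1971738/113 + 1138 = -1843144/113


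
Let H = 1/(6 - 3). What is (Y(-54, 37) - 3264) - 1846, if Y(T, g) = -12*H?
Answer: -5114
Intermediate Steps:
H = ⅓ (H = 1/3 = ⅓ ≈ 0.33333)
Y(T, g) = -4 (Y(T, g) = -12*⅓ = -4)
(Y(-54, 37) - 3264) - 1846 = (-4 - 3264) - 1846 = -3268 - 1846 = -5114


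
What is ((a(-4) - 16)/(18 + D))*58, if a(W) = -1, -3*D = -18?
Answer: -493/12 ≈ -41.083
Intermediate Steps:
D = 6 (D = -⅓*(-18) = 6)
((a(-4) - 16)/(18 + D))*58 = ((-1 - 16)/(18 + 6))*58 = -17/24*58 = -493/12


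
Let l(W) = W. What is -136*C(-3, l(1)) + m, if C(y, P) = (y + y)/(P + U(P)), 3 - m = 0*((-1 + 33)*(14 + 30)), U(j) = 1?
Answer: 411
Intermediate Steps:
m = 3 (m = 3 - 0*(-1 + 33)*(14 + 30) = 3 - 0*32*44 = 3 - 0*1408 = 3 - 1*0 = 3 + 0 = 3)
C(y, P) = 2*y/(1 + P) (C(y, P) = (y + y)/(P + 1) = (2*y)/(1 + P) = 2*y/(1 + P))
-136*C(-3, l(1)) + m = -272*(-3)/(1 + 1) + 3 = -272*(-3)/2 + 3 = -136*(-3) + 3 = 408 + 3 = 411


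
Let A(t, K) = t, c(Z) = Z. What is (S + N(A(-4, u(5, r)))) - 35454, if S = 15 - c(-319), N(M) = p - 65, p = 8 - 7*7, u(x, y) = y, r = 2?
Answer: -35226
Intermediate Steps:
p = -41 (p = 8 - 49 = -41)
N(M) = -106 (N(M) = -41 - 65 = -106)
S = 334 (S = 15 - 1*(-319) = 15 + 319 = 334)
(S + N(A(-4, u(5, r)))) - 35454 = (334 - 106) - 35454 = 228 - 35454 = -35226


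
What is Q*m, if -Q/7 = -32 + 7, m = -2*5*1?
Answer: -1750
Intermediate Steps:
m = -10 (m = -10*1 = -10)
Q = 175 (Q = -7*(-32 + 7) = -7*(-25) = 175)
Q*m = 175*(-10) = -1750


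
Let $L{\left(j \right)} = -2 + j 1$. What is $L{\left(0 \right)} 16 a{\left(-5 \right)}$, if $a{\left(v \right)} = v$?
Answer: $160$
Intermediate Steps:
$L{\left(j \right)} = -2 + j$
$L{\left(0 \right)} 16 a{\left(-5 \right)} = \left(-2 + 0\right) 16 \left(-5\right) = \left(-2\right) 16 \left(-5\right) = \left(-32\right) \left(-5\right) = 160$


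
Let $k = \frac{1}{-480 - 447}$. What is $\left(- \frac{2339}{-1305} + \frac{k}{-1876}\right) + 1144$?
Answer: $\frac{96308635399}{84054180} \approx 1145.8$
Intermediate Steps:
$k = - \frac{1}{927}$ ($k = \frac{1}{-927} = - \frac{1}{927} \approx -0.0010787$)
$\left(- \frac{2339}{-1305} + \frac{k}{-1876}\right) + 1144 = \left(- \frac{2339}{-1305} - \frac{1}{927 \left(-1876\right)}\right) + 1144 = \left(\left(-2339\right) \left(- \frac{1}{1305}\right) - - \frac{1}{1739052}\right) + 1144 = \left(\frac{2339}{1305} + \frac{1}{1739052}\right) + 1144 = \frac{150653479}{84054180} + 1144 = \frac{96308635399}{84054180}$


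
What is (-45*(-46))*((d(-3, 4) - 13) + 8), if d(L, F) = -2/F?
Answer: -11385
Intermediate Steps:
(-45*(-46))*((d(-3, 4) - 13) + 8) = (-45*(-46))*((-2/4 - 13) + 8) = 2070*((-2*1/4 - 13) + 8) = 2070*((-1/2 - 13) + 8) = 2070*(-27/2 + 8) = 2070*(-11/2) = -11385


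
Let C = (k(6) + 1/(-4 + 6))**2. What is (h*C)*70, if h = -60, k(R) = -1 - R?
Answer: -177450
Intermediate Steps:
C = 169/4 (C = ((-1 - 1*6) + 1/(-4 + 6))**2 = ((-1 - 6) + 1/2)**2 = (-7 + 1/2)**2 = (-13/2)**2 = 169/4 ≈ 42.250)
(h*C)*70 = -60*169/4*70 = -2535*70 = -177450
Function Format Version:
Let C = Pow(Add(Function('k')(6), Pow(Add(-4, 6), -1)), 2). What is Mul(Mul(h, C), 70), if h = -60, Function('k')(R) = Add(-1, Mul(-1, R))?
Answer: -177450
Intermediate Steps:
C = Rational(169, 4) (C = Pow(Add(Add(-1, Mul(-1, 6)), Pow(Add(-4, 6), -1)), 2) = Pow(Add(Add(-1, -6), Pow(2, -1)), 2) = Pow(Add(-7, Rational(1, 2)), 2) = Pow(Rational(-13, 2), 2) = Rational(169, 4) ≈ 42.250)
Mul(Mul(h, C), 70) = Mul(Mul(-60, Rational(169, 4)), 70) = Mul(-2535, 70) = -177450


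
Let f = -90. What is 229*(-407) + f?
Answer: -93293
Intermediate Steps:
229*(-407) + f = 229*(-407) - 90 = -93203 - 90 = -93293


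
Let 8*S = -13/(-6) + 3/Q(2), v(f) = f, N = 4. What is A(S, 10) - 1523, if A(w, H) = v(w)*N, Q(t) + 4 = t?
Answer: -4568/3 ≈ -1522.7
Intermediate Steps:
Q(t) = -4 + t
S = 1/12 (S = (-13/(-6) + 3/(-4 + 2))/8 = (-13*(-1/6) + 3/(-2))/8 = (13/6 + 3*(-1/2))/8 = (13/6 - 3/2)/8 = (1/8)*(2/3) = 1/12 ≈ 0.083333)
A(w, H) = 4*w (A(w, H) = w*4 = 4*w)
A(S, 10) - 1523 = 4*(1/12) - 1523 = 1/3 - 1523 = -4568/3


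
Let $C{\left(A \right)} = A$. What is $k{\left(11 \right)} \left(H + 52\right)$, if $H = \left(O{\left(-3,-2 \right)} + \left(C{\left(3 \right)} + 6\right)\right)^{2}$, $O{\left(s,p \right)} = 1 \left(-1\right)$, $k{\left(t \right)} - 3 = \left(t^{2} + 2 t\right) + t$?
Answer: $18212$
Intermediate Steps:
$k{\left(t \right)} = 3 + t^{2} + 3 t$ ($k{\left(t \right)} = 3 + \left(\left(t^{2} + 2 t\right) + t\right) = 3 + \left(t^{2} + 3 t\right) = 3 + t^{2} + 3 t$)
$O{\left(s,p \right)} = -1$
$H = 64$ ($H = \left(-1 + \left(3 + 6\right)\right)^{2} = \left(-1 + 9\right)^{2} = 8^{2} = 64$)
$k{\left(11 \right)} \left(H + 52\right) = \left(3 + 11^{2} + 3 \cdot 11\right) \left(64 + 52\right) = \left(3 + 121 + 33\right) 116 = 157 \cdot 116 = 18212$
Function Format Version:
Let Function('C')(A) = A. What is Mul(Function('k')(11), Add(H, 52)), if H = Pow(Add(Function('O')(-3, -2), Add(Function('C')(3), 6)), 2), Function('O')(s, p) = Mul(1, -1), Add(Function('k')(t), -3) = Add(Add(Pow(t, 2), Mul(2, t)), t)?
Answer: 18212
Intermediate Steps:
Function('k')(t) = Add(3, Pow(t, 2), Mul(3, t)) (Function('k')(t) = Add(3, Add(Add(Pow(t, 2), Mul(2, t)), t)) = Add(3, Add(Pow(t, 2), Mul(3, t))) = Add(3, Pow(t, 2), Mul(3, t)))
Function('O')(s, p) = -1
H = 64 (H = Pow(Add(-1, Add(3, 6)), 2) = Pow(Add(-1, 9), 2) = Pow(8, 2) = 64)
Mul(Function('k')(11), Add(H, 52)) = Mul(Add(3, Pow(11, 2), Mul(3, 11)), Add(64, 52)) = Mul(Add(3, 121, 33), 116) = Mul(157, 116) = 18212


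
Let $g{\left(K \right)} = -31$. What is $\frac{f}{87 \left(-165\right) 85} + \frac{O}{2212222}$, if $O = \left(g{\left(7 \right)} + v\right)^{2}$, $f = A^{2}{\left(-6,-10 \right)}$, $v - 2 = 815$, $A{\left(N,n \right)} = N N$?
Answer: $\frac{41719566366}{149960998825} \approx 0.2782$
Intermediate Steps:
$A{\left(N,n \right)} = N^{2}$
$v = 817$ ($v = 2 + 815 = 817$)
$f = 1296$ ($f = \left(\left(-6\right)^{2}\right)^{2} = 36^{2} = 1296$)
$O = 617796$ ($O = \left(-31 + 817\right)^{2} = 786^{2} = 617796$)
$\frac{f}{87 \left(-165\right) 85} + \frac{O}{2212222} = \frac{1296}{87 \left(-165\right) 85} + \frac{617796}{2212222} = \frac{1296}{\left(-14355\right) 85} + 617796 \cdot \frac{1}{2212222} = \frac{1296}{-1220175} + \frac{308898}{1106111} = 1296 \left(- \frac{1}{1220175}\right) + \frac{308898}{1106111} = - \frac{144}{135575} + \frac{308898}{1106111} = \frac{41719566366}{149960998825}$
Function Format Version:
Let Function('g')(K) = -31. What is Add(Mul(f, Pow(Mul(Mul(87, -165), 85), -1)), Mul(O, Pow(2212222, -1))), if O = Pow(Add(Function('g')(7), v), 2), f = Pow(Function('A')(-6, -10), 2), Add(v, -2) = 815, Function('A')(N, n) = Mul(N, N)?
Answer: Rational(41719566366, 149960998825) ≈ 0.27820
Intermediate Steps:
Function('A')(N, n) = Pow(N, 2)
v = 817 (v = Add(2, 815) = 817)
f = 1296 (f = Pow(Pow(-6, 2), 2) = Pow(36, 2) = 1296)
O = 617796 (O = Pow(Add(-31, 817), 2) = Pow(786, 2) = 617796)
Add(Mul(f, Pow(Mul(Mul(87, -165), 85), -1)), Mul(O, Pow(2212222, -1))) = Add(Mul(1296, Pow(Mul(Mul(87, -165), 85), -1)), Mul(617796, Pow(2212222, -1))) = Add(Mul(1296, Pow(Mul(-14355, 85), -1)), Mul(617796, Rational(1, 2212222))) = Add(Mul(1296, Pow(-1220175, -1)), Rational(308898, 1106111)) = Add(Mul(1296, Rational(-1, 1220175)), Rational(308898, 1106111)) = Add(Rational(-144, 135575), Rational(308898, 1106111)) = Rational(41719566366, 149960998825)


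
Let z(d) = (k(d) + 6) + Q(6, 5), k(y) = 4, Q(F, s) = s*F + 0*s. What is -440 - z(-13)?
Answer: -480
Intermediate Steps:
Q(F, s) = F*s (Q(F, s) = F*s + 0 = F*s)
z(d) = 40 (z(d) = (4 + 6) + 6*5 = 10 + 30 = 40)
-440 - z(-13) = -440 - 1*40 = -440 - 40 = -480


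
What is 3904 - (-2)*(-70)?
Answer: 3764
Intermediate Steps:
3904 - (-2)*(-70) = 3904 - 1*140 = 3904 - 140 = 3764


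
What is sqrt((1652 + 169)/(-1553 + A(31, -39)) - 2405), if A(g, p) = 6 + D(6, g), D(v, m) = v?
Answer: I*sqrt(5713913966)/1541 ≈ 49.053*I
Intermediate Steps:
A(g, p) = 12 (A(g, p) = 6 + 6 = 12)
sqrt((1652 + 169)/(-1553 + A(31, -39)) - 2405) = sqrt((1652 + 169)/(-1553 + 12) - 2405) = sqrt(1821/(-1541) - 2405) = sqrt(1821*(-1/1541) - 2405) = sqrt(-1821/1541 - 2405) = sqrt(-3707926/1541) = I*sqrt(5713913966)/1541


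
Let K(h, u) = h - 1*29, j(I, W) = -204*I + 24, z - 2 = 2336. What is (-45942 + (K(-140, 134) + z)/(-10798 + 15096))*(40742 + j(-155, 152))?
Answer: -7146544805571/2149 ≈ -3.3255e+9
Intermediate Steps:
z = 2338 (z = 2 + 2336 = 2338)
j(I, W) = 24 - 204*I
K(h, u) = -29 + h (K(h, u) = h - 29 = -29 + h)
(-45942 + (K(-140, 134) + z)/(-10798 + 15096))*(40742 + j(-155, 152)) = (-45942 + ((-29 - 140) + 2338)/(-10798 + 15096))*(40742 + (24 - 204*(-155))) = (-45942 + (-169 + 2338)/4298)*(40742 + (24 + 31620)) = (-45942 + 2169*(1/4298))*(40742 + 31644) = (-45942 + 2169/4298)*72386 = -197456547/4298*72386 = -7146544805571/2149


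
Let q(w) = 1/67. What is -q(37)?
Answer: -1/67 ≈ -0.014925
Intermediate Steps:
q(w) = 1/67
-q(37) = -1*1/67 = -1/67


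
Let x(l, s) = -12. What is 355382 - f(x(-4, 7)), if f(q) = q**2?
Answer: 355238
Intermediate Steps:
355382 - f(x(-4, 7)) = 355382 - 1*(-12)**2 = 355382 - 1*144 = 355382 - 144 = 355238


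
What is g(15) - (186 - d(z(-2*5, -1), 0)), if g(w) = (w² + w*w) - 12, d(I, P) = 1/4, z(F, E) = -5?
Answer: 1009/4 ≈ 252.25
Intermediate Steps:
d(I, P) = ¼
g(w) = -12 + 2*w² (g(w) = (w² + w²) - 12 = 2*w² - 12 = -12 + 2*w²)
g(15) - (186 - d(z(-2*5, -1), 0)) = (-12 + 2*15²) - (186 - 1*¼) = (-12 + 2*225) - (186 - ¼) = (-12 + 450) - 1*743/4 = 438 - 743/4 = 1009/4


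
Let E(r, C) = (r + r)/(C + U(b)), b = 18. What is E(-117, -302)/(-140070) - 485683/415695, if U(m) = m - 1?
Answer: -30775457696/26340513675 ≈ -1.1684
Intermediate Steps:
U(m) = -1 + m
E(r, C) = 2*r/(17 + C) (E(r, C) = (r + r)/(C + (-1 + 18)) = (2*r)/(C + 17) = (2*r)/(17 + C) = 2*r/(17 + C))
E(-117, -302)/(-140070) - 485683/415695 = (2*(-117)/(17 - 302))/(-140070) - 485683/415695 = (2*(-117)/(-285))*(-1/140070) - 485683*1/415695 = (2*(-117)*(-1/285))*(-1/140070) - 485683/415695 = (78/95)*(-1/140070) - 485683/415695 = -13/2217775 - 485683/415695 = -30775457696/26340513675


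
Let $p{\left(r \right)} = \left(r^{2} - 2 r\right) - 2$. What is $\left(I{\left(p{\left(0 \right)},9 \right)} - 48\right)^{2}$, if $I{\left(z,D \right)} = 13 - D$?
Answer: $1936$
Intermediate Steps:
$p{\left(r \right)} = -2 + r^{2} - 2 r$
$\left(I{\left(p{\left(0 \right)},9 \right)} - 48\right)^{2} = \left(\left(13 - 9\right) - 48\right)^{2} = \left(4 - 48\right)^{2} = \left(-44\right)^{2} = 1936$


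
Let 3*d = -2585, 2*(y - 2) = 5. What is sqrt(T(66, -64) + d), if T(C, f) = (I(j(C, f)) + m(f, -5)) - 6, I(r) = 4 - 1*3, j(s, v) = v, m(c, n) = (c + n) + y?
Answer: I*sqrt(33522)/6 ≈ 30.515*I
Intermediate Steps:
y = 9/2 (y = 2 + (1/2)*5 = 2 + 5/2 = 9/2 ≈ 4.5000)
m(c, n) = 9/2 + c + n (m(c, n) = (c + n) + 9/2 = 9/2 + c + n)
d = -2585/3 (d = (1/3)*(-2585) = -2585/3 ≈ -861.67)
I(r) = 1 (I(r) = 4 - 3 = 1)
T(C, f) = -11/2 + f (T(C, f) = (1 + (9/2 + f - 5)) - 6 = (1 + (-1/2 + f)) - 6 = (1/2 + f) - 6 = -11/2 + f)
sqrt(T(66, -64) + d) = sqrt((-11/2 - 64) - 2585/3) = sqrt(-139/2 - 2585/3) = sqrt(-5587/6) = I*sqrt(33522)/6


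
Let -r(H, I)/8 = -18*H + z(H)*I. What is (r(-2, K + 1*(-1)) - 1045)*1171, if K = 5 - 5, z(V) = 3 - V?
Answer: -1514103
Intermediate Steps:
K = 0
r(H, I) = 144*H - 8*I*(3 - H) (r(H, I) = -8*(-18*H + (3 - H)*I) = -8*(-18*H + I*(3 - H)) = 144*H - 8*I*(3 - H))
(r(-2, K + 1*(-1)) - 1045)*1171 = ((144*(-2) + 8*(0 + 1*(-1))*(-3 - 2)) - 1045)*1171 = ((-288 + 8*(0 - 1)*(-5)) - 1045)*1171 = ((-288 + 8*(-1)*(-5)) - 1045)*1171 = ((-288 + 40) - 1045)*1171 = (-248 - 1045)*1171 = -1293*1171 = -1514103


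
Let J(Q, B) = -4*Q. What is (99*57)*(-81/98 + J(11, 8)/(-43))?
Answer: 4678047/4214 ≈ 1110.1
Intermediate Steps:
(99*57)*(-81/98 + J(11, 8)/(-43)) = (99*57)*(-81/98 - 4*11/(-43)) = 5643*(-81*1/98 - 44*(-1/43)) = 5643*(-81/98 + 44/43) = 5643*(829/4214) = 4678047/4214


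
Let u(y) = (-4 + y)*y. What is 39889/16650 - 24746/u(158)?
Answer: 69819781/50640975 ≈ 1.3787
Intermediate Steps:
u(y) = y*(-4 + y)
39889/16650 - 24746/u(158) = 39889/16650 - 24746*1/(158*(-4 + 158)) = 39889*(1/16650) - 24746/(158*154) = 39889/16650 - 24746/24332 = 39889/16650 - 24746*1/24332 = 39889/16650 - 12373/12166 = 69819781/50640975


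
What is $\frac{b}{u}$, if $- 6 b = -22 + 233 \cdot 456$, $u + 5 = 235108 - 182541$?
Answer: $- \frac{53113}{157686} \approx -0.33683$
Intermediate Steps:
$u = 52562$ ($u = -5 + \left(235108 - 182541\right) = -5 + 52567 = 52562$)
$b = - \frac{53113}{3}$ ($b = - \frac{-22 + 233 \cdot 456}{6} = - \frac{-22 + 106248}{6} = \left(- \frac{1}{6}\right) 106226 = - \frac{53113}{3} \approx -17704.0$)
$\frac{b}{u} = - \frac{53113}{3 \cdot 52562} = \left(- \frac{53113}{3}\right) \frac{1}{52562} = - \frac{53113}{157686}$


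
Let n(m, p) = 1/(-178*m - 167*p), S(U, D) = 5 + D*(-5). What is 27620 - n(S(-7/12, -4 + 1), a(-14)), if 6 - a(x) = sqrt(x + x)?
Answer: 298195686441/10796368 + 167*I*sqrt(7)/10796368 ≈ 27620.0 + 4.0925e-5*I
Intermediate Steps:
S(U, D) = 5 - 5*D
a(x) = 6 - sqrt(2)*sqrt(x) (a(x) = 6 - sqrt(x + x) = 6 - sqrt(2*x) = 6 - sqrt(2)*sqrt(x))
27620 - n(S(-7/12, -4 + 1), a(-14)) = 27620 - (-1)/(167*(6 - sqrt(2)*sqrt(-14)) + 178*(5 - 5*(-4 + 1))) = 27620 - (-1)/(167*(6 - sqrt(2)*I*sqrt(14)) + 178*(5 - 5*(-3))) = 27620 - (-1)/(167*(6 - 2*I*sqrt(7)) + 178*(5 + 15)) = 27620 - (-1)/((1002 - 334*I*sqrt(7)) + 178*20) = 27620 - (-1)/((1002 - 334*I*sqrt(7)) + 3560) = 27620 - (-1)/(4562 - 334*I*sqrt(7)) = 27620 + 1/(4562 - 334*I*sqrt(7))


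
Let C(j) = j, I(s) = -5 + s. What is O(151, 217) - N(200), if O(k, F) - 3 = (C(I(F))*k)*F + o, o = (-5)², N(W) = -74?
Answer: 6946706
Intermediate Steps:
o = 25
O(k, F) = 28 + F*k*(-5 + F) (O(k, F) = 3 + (((-5 + F)*k)*F + 25) = 3 + ((k*(-5 + F))*F + 25) = 3 + (F*k*(-5 + F) + 25) = 3 + (25 + F*k*(-5 + F)) = 28 + F*k*(-5 + F))
O(151, 217) - N(200) = (28 + 217*151*(-5 + 217)) - 1*(-74) = (28 + 217*151*212) + 74 = (28 + 6946604) + 74 = 6946632 + 74 = 6946706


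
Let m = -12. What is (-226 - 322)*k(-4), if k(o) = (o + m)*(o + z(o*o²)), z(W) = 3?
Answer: -8768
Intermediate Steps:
k(o) = (-12 + o)*(3 + o) (k(o) = (o - 12)*(o + 3) = (-12 + o)*(3 + o))
(-226 - 322)*k(-4) = (-226 - 322)*(-36 + (-4)² - 9*(-4)) = -548*(-36 + 16 + 36) = -548*16 = -8768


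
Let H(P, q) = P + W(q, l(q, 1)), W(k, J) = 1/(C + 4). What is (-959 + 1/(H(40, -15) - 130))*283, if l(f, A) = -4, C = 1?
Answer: -121858668/449 ≈ -2.7140e+5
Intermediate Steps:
W(k, J) = ⅕ (W(k, J) = 1/(1 + 4) = 1/5 = ⅕)
H(P, q) = ⅕ + P (H(P, q) = P + ⅕ = ⅕ + P)
(-959 + 1/(H(40, -15) - 130))*283 = (-959 + 1/((⅕ + 40) - 130))*283 = (-959 + 1/(201/5 - 130))*283 = (-959 + 1/(-449/5))*283 = (-959 - 5/449)*283 = -430596/449*283 = -121858668/449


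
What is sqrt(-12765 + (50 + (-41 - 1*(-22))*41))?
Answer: I*sqrt(13494) ≈ 116.16*I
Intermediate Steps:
sqrt(-12765 + (50 + (-41 - 1*(-22))*41)) = sqrt(-12765 + (50 + (-41 + 22)*41)) = sqrt(-12765 + (50 - 19*41)) = sqrt(-12765 + (50 - 779)) = sqrt(-12765 - 729) = sqrt(-13494) = I*sqrt(13494)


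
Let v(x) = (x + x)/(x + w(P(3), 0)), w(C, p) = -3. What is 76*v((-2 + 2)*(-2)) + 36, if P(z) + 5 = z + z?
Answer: 36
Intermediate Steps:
P(z) = -5 + 2*z (P(z) = -5 + (z + z) = -5 + 2*z)
v(x) = 2*x/(-3 + x) (v(x) = (x + x)/(x - 3) = (2*x)/(-3 + x) = 2*x/(-3 + x))
76*v((-2 + 2)*(-2)) + 36 = 76*(2*((-2 + 2)*(-2))/(-3 + (-2 + 2)*(-2))) + 36 = 76*(2*(0*(-2))/(-3 + 0*(-2))) + 36 = 76*(2*0/(-3 + 0)) + 36 = 76*(2*0/(-3)) + 36 = 76*(2*0*(-⅓)) + 36 = 76*0 + 36 = 0 + 36 = 36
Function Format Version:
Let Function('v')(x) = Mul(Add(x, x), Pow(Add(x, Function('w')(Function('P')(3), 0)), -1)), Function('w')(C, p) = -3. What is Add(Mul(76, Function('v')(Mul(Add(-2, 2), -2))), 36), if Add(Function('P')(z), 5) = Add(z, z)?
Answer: 36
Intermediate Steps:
Function('P')(z) = Add(-5, Mul(2, z)) (Function('P')(z) = Add(-5, Add(z, z)) = Add(-5, Mul(2, z)))
Function('v')(x) = Mul(2, x, Pow(Add(-3, x), -1)) (Function('v')(x) = Mul(Add(x, x), Pow(Add(x, -3), -1)) = Mul(Mul(2, x), Pow(Add(-3, x), -1)) = Mul(2, x, Pow(Add(-3, x), -1)))
Add(Mul(76, Function('v')(Mul(Add(-2, 2), -2))), 36) = Add(Mul(76, Mul(2, Mul(Add(-2, 2), -2), Pow(Add(-3, Mul(Add(-2, 2), -2)), -1))), 36) = Add(Mul(76, Mul(2, Mul(0, -2), Pow(Add(-3, Mul(0, -2)), -1))), 36) = Add(Mul(76, Mul(2, 0, Pow(Add(-3, 0), -1))), 36) = Add(Mul(76, Mul(2, 0, Pow(-3, -1))), 36) = Add(Mul(76, Mul(2, 0, Rational(-1, 3))), 36) = Add(Mul(76, 0), 36) = Add(0, 36) = 36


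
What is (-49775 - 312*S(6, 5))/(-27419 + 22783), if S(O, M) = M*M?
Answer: 57575/4636 ≈ 12.419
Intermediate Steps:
S(O, M) = M²
(-49775 - 312*S(6, 5))/(-27419 + 22783) = (-49775 - 312*5²)/(-27419 + 22783) = (-49775 - 312*25)/(-4636) = (-49775 - 7800)*(-1/4636) = -57575*(-1/4636) = 57575/4636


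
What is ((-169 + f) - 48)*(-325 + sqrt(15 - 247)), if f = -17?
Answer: 76050 - 468*I*sqrt(58) ≈ 76050.0 - 3564.2*I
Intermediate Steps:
((-169 + f) - 48)*(-325 + sqrt(15 - 247)) = ((-169 - 17) - 48)*(-325 + sqrt(15 - 247)) = (-186 - 48)*(-325 + sqrt(-232)) = -234*(-325 + 2*I*sqrt(58)) = 76050 - 468*I*sqrt(58)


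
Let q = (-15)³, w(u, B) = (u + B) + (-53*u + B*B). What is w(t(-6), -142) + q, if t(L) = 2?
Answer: 16543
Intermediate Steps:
w(u, B) = B + B² - 52*u (w(u, B) = (B + u) + (-53*u + B²) = (B + u) + (B² - 53*u) = B + B² - 52*u)
q = -3375
w(t(-6), -142) + q = (-142 + (-142)² - 52*2) - 3375 = (-142 + 20164 - 104) - 3375 = 19918 - 3375 = 16543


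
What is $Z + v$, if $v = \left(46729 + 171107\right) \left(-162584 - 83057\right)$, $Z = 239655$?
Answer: $-53509213221$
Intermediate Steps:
$v = -53509452876$ ($v = 217836 \left(-245641\right) = -53509452876$)
$Z + v = 239655 - 53509452876 = -53509213221$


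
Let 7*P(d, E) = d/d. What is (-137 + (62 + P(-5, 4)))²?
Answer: 274576/49 ≈ 5603.6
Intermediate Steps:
P(d, E) = ⅐ (P(d, E) = (d/d)/7 = (⅐)*1 = ⅐)
(-137 + (62 + P(-5, 4)))² = (-137 + (62 + ⅐))² = (-137 + 435/7)² = (-524/7)² = 274576/49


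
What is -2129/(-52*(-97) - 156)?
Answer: -2129/4888 ≈ -0.43556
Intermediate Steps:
-2129/(-52*(-97) - 156) = -2129/(5044 - 156) = -2129/4888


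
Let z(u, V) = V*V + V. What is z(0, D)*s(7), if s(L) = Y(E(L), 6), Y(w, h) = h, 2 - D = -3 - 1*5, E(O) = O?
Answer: 660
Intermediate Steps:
D = 10 (D = 2 - (-3 - 1*5) = 2 - (-3 - 5) = 2 - 1*(-8) = 2 + 8 = 10)
s(L) = 6
z(u, V) = V + V² (z(u, V) = V² + V = V + V²)
z(0, D)*s(7) = (10*(1 + 10))*6 = (10*11)*6 = 110*6 = 660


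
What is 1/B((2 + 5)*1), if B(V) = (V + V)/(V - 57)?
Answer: -25/7 ≈ -3.5714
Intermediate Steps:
B(V) = 2*V/(-57 + V) (B(V) = (2*V)/(-57 + V) = 2*V/(-57 + V))
1/B((2 + 5)*1) = 1/(2*((2 + 5)*1)/(-57 + (2 + 5)*1)) = 1/(2*(7*1)/(-57 + 7*1)) = 1/(2*7/(-57 + 7)) = 1/(2*7/(-50)) = 1/(2*7*(-1/50)) = 1/(-7/25) = -25/7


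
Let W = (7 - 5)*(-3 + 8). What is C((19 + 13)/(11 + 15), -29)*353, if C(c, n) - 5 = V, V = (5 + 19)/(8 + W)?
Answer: 6707/3 ≈ 2235.7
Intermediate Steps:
W = 10 (W = 2*5 = 10)
V = 4/3 (V = (5 + 19)/(8 + 10) = 24/18 = 24*(1/18) = 4/3 ≈ 1.3333)
C(c, n) = 19/3 (C(c, n) = 5 + 4/3 = 19/3)
C((19 + 13)/(11 + 15), -29)*353 = (19/3)*353 = 6707/3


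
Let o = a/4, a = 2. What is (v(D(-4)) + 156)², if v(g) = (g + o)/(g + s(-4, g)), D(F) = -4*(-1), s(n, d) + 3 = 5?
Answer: 393129/16 ≈ 24571.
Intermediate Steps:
s(n, d) = 2 (s(n, d) = -3 + 5 = 2)
o = ½ (o = 2/4 = 2*(¼) = ½ ≈ 0.50000)
D(F) = 4
v(g) = (½ + g)/(2 + g) (v(g) = (g + ½)/(g + 2) = (½ + g)/(2 + g))
(v(D(-4)) + 156)² = ((½ + 4)/(2 + 4) + 156)² = ((9/2)/6 + 156)² = ((⅙)*(9/2) + 156)² = (¾ + 156)² = (627/4)² = 393129/16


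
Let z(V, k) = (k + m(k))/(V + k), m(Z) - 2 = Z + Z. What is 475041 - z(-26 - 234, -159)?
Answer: 199041704/419 ≈ 4.7504e+5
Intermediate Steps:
m(Z) = 2 + 2*Z (m(Z) = 2 + (Z + Z) = 2 + 2*Z)
z(V, k) = (2 + 3*k)/(V + k) (z(V, k) = (k + (2 + 2*k))/(V + k) = (2 + 3*k)/(V + k))
475041 - z(-26 - 234, -159) = 475041 - (2 + 3*(-159))/((-26 - 234) - 159) = 475041 - (2 - 477)/(-260 - 159) = 475041 - (-475)/(-419) = 475041 - (-1)*(-475)/419 = 475041 - 1*475/419 = 475041 - 475/419 = 199041704/419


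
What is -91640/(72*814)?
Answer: -11455/7326 ≈ -1.5636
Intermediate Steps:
-91640/(72*814) = -91640/58608 = -91640*1/58608 = -11455/7326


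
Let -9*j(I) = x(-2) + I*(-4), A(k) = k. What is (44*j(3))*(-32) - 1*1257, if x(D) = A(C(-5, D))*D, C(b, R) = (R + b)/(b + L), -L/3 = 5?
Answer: -145973/45 ≈ -3243.8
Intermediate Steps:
L = -15 (L = -3*5 = -15)
C(b, R) = (R + b)/(-15 + b) (C(b, R) = (R + b)/(b - 15) = (R + b)/(-15 + b))
x(D) = D*(¼ - D/20) (x(D) = ((D - 5)/(-15 - 5))*D = ((-5 + D)/(-20))*D = (-(-5 + D)/20)*D = (¼ - D/20)*D = D*(¼ - D/20))
j(I) = 7/90 + 4*I/9 (j(I) = -((1/20)*(-2)*(5 - 1*(-2)) + I*(-4))/9 = -((1/20)*(-2)*(5 + 2) - 4*I)/9 = -((1/20)*(-2)*7 - 4*I)/9 = -(-7/10 - 4*I)/9 = 7/90 + 4*I/9)
(44*j(3))*(-32) - 1*1257 = (44*(7/90 + (4/9)*3))*(-32) - 1*1257 = (44*(7/90 + 4/3))*(-32) - 1257 = (44*(127/90))*(-32) - 1257 = (2794/45)*(-32) - 1257 = -89408/45 - 1257 = -145973/45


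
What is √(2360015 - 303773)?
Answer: √2056242 ≈ 1434.0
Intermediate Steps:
√(2360015 - 303773) = √2056242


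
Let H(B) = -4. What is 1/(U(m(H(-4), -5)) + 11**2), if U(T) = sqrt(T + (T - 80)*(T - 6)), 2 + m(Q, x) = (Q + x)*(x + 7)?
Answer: 121/12061 - 2*sqrt(645)/12061 ≈ 0.0058209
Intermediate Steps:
m(Q, x) = -2 + (7 + x)*(Q + x) (m(Q, x) = -2 + (Q + x)*(x + 7) = -2 + (Q + x)*(7 + x) = -2 + (7 + x)*(Q + x))
U(T) = sqrt(T + (-80 + T)*(-6 + T))
1/(U(m(H(-4), -5)) + 11**2) = 1/(sqrt(480 + (-2 + (-5)**2 + 7*(-4) + 7*(-5) - 4*(-5))**2 - 85*(-2 + (-5)**2 + 7*(-4) + 7*(-5) - 4*(-5))) + 11**2) = 1/(sqrt(480 + (-2 + 25 - 28 - 35 + 20)**2 - 85*(-2 + 25 - 28 - 35 + 20)) + 121) = 1/(sqrt(480 + (-20)**2 - 85*(-20)) + 121) = 1/(sqrt(480 + 400 + 1700) + 121) = 1/(sqrt(2580) + 121) = 1/(2*sqrt(645) + 121) = 1/(121 + 2*sqrt(645))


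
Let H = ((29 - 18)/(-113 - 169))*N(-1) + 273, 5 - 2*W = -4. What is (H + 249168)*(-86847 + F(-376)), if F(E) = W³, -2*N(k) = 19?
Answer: -32547318564617/1504 ≈ -2.1641e+10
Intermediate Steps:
W = 9/2 (W = 5/2 - ½*(-4) = 5/2 + 2 = 9/2 ≈ 4.5000)
N(k) = -19/2 (N(k) = -½*19 = -19/2)
F(E) = 729/8 (F(E) = (9/2)³ = 729/8)
H = 154181/564 (H = ((29 - 18)/(-113 - 169))*(-19/2) + 273 = (11/(-282))*(-19/2) + 273 = (11*(-1/282))*(-19/2) + 273 = -11/282*(-19/2) + 273 = 209/564 + 273 = 154181/564 ≈ 273.37)
(H + 249168)*(-86847 + F(-376)) = (154181/564 + 249168)*(-86847 + 729/8) = (140684933/564)*(-694047/8) = -32547318564617/1504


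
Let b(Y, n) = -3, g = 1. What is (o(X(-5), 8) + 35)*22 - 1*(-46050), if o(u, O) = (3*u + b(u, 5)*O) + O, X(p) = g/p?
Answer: 232274/5 ≈ 46455.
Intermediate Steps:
X(p) = 1/p
o(u, O) = -2*O + 3*u (o(u, O) = (3*u - 3*O) + O = (-3*O + 3*u) + O = -2*O + 3*u)
(o(X(-5), 8) + 35)*22 - 1*(-46050) = ((-2*8 + 3/(-5)) + 35)*22 - 1*(-46050) = ((-16 + 3*(-⅕)) + 35)*22 + 46050 = ((-16 - ⅗) + 35)*22 + 46050 = (-83/5 + 35)*22 + 46050 = (92/5)*22 + 46050 = 2024/5 + 46050 = 232274/5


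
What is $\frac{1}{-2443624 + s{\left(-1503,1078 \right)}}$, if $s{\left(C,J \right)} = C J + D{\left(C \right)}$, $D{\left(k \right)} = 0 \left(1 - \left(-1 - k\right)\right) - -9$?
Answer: $- \frac{1}{4063849} \approx -2.4607 \cdot 10^{-7}$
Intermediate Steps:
$D{\left(k \right)} = 9$ ($D{\left(k \right)} = 0 \left(1 + \left(1 + k\right)\right) + 9 = 0 \left(2 + k\right) + 9 = 0 + 9 = 9$)
$s{\left(C,J \right)} = 9 + C J$ ($s{\left(C,J \right)} = C J + 9 = 9 + C J$)
$\frac{1}{-2443624 + s{\left(-1503,1078 \right)}} = \frac{1}{-2443624 + \left(9 - 1620234\right)} = \frac{1}{-2443624 - 1620225} = \frac{1}{-4063849} = - \frac{1}{4063849}$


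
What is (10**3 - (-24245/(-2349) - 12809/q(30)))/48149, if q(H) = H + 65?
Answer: 250940066/10744690095 ≈ 0.023355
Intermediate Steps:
q(H) = 65 + H
(10**3 - (-24245/(-2349) - 12809/q(30)))/48149 = (10**3 - (-24245/(-2349) - 12809/(65 + 30)))/48149 = (1000 - (-24245*(-1/2349) - 12809/95))*(1/48149) = (1000 - (24245/2349 - 12809*1/95))*(1/48149) = (1000 - (24245/2349 - 12809/95))*(1/48149) = (1000 - 1*(-27785066/223155))*(1/48149) = (1000 + 27785066/223155)*(1/48149) = (250940066/223155)*(1/48149) = 250940066/10744690095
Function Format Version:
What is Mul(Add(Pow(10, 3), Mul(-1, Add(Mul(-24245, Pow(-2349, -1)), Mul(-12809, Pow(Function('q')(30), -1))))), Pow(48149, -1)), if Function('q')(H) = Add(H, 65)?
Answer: Rational(250940066, 10744690095) ≈ 0.023355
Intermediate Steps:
Function('q')(H) = Add(65, H)
Mul(Add(Pow(10, 3), Mul(-1, Add(Mul(-24245, Pow(-2349, -1)), Mul(-12809, Pow(Function('q')(30), -1))))), Pow(48149, -1)) = Mul(Add(Pow(10, 3), Mul(-1, Add(Mul(-24245, Pow(-2349, -1)), Mul(-12809, Pow(Add(65, 30), -1))))), Pow(48149, -1)) = Mul(Add(1000, Mul(-1, Add(Mul(-24245, Rational(-1, 2349)), Mul(-12809, Pow(95, -1))))), Rational(1, 48149)) = Mul(Add(1000, Mul(-1, Add(Rational(24245, 2349), Mul(-12809, Rational(1, 95))))), Rational(1, 48149)) = Mul(Add(1000, Mul(-1, Add(Rational(24245, 2349), Rational(-12809, 95)))), Rational(1, 48149)) = Mul(Add(1000, Mul(-1, Rational(-27785066, 223155))), Rational(1, 48149)) = Mul(Add(1000, Rational(27785066, 223155)), Rational(1, 48149)) = Mul(Rational(250940066, 223155), Rational(1, 48149)) = Rational(250940066, 10744690095)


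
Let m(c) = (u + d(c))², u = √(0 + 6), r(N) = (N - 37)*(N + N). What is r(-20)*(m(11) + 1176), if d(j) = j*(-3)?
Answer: 5177880 - 150480*√6 ≈ 4.8093e+6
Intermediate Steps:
d(j) = -3*j
r(N) = 2*N*(-37 + N) (r(N) = (-37 + N)*(2*N) = 2*N*(-37 + N))
u = √6 ≈ 2.4495
m(c) = (√6 - 3*c)²
r(-20)*(m(11) + 1176) = (2*(-20)*(-37 - 20))*((-√6 + 3*11)² + 1176) = (2*(-20)*(-57))*((-√6 + 33)² + 1176) = 2280*((33 - √6)² + 1176) = 2280*(1176 + (33 - √6)²) = 2681280 + 2280*(33 - √6)²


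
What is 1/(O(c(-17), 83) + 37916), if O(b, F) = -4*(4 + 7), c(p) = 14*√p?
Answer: 1/37872 ≈ 2.6405e-5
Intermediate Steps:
O(b, F) = -44 (O(b, F) = -4*11 = -44)
1/(O(c(-17), 83) + 37916) = 1/(-44 + 37916) = 1/37872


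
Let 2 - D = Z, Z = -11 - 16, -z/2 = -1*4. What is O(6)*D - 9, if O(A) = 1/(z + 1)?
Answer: -52/9 ≈ -5.7778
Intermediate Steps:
z = 8 (z = -(-2)*4 = -2*(-4) = 8)
Z = -27
O(A) = 1/9 (O(A) = 1/(8 + 1) = 1/9)
D = 29 (D = 2 - 1*(-27) = 2 + 27 = 29)
O(6)*D - 9 = (1/9)*29 - 9 = 29/9 - 9 = -52/9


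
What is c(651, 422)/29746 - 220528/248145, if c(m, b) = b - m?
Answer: -6616651093/7381321170 ≈ -0.89640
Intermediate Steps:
c(651, 422)/29746 - 220528/248145 = (422 - 1*651)/29746 - 220528/248145 = (422 - 651)*(1/29746) - 220528*1/248145 = -229*1/29746 - 220528/248145 = -229/29746 - 220528/248145 = -6616651093/7381321170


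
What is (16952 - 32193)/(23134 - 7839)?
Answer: -15241/15295 ≈ -0.99647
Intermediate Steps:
(16952 - 32193)/(23134 - 7839) = -15241/15295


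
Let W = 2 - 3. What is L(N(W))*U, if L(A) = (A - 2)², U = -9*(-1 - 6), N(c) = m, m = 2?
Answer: 0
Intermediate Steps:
W = -1
N(c) = 2
U = 63 (U = -9*(-7) = 63)
L(A) = (-2 + A)²
L(N(W))*U = (-2 + 2)²*63 = 0²*63 = 0*63 = 0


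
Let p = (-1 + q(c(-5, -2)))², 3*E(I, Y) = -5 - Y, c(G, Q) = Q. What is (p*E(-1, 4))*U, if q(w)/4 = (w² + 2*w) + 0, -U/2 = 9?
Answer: 54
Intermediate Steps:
U = -18 (U = -2*9 = -18)
q(w) = 4*w² + 8*w (q(w) = 4*((w² + 2*w) + 0) = 4*(w² + 2*w) = 4*w² + 8*w)
E(I, Y) = -5/3 - Y/3 (E(I, Y) = (-5 - Y)/3 = -5/3 - Y/3)
p = 1 (p = (-1 + 4*(-2)*(2 - 2))² = (-1 + 4*(-2)*0)² = (-1 + 0)² = (-1)² = 1)
(p*E(-1, 4))*U = (1*(-5/3 - ⅓*4))*(-18) = (1*(-5/3 - 4/3))*(-18) = (1*(-3))*(-18) = -3*(-18) = 54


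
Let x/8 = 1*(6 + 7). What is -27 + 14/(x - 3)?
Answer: -2713/101 ≈ -26.861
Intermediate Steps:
x = 104 (x = 8*(1*(6 + 7)) = 8*(1*13) = 8*13 = 104)
-27 + 14/(x - 3) = -27 + 14/(104 - 3) = -27 + 14/101 = -2713/101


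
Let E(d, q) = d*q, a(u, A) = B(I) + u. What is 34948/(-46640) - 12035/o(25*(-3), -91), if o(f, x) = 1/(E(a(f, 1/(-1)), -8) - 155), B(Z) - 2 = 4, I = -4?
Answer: -55710264437/11660 ≈ -4.7779e+6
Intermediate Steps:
B(Z) = 6 (B(Z) = 2 + 4 = 6)
a(u, A) = 6 + u
o(f, x) = 1/(-203 - 8*f) (o(f, x) = 1/((6 + f)*(-8) - 155) = 1/((-48 - 8*f) - 155) = 1/(-203 - 8*f))
34948/(-46640) - 12035/o(25*(-3), -91) = 34948/(-46640) - 12035/(1/(-203 - 200*(-3))) = 34948*(-1/46640) - 12035/(1/(-203 - 8*(-75))) = -8737/11660 - 12035/(1/(-203 + 600)) = -8737/11660 - 12035/(1/397) = -8737/11660 - 12035/1/397 = -8737/11660 - 12035*397 = -8737/11660 - 4777895 = -55710264437/11660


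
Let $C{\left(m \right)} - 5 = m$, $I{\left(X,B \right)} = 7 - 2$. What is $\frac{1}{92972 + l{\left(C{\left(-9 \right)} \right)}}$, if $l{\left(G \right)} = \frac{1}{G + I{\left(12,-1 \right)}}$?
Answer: $\frac{1}{92973} \approx 1.0756 \cdot 10^{-5}$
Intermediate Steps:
$I{\left(X,B \right)} = 5$
$C{\left(m \right)} = 5 + m$
$l{\left(G \right)} = \frac{1}{5 + G}$ ($l{\left(G \right)} = \frac{1}{G + 5} = \frac{1}{5 + G}$)
$\frac{1}{92972 + l{\left(C{\left(-9 \right)} \right)}} = \frac{1}{92972 + \frac{1}{5 + \left(5 - 9\right)}} = \frac{1}{92972 + \frac{1}{5 - 4}} = \frac{1}{92972 + 1^{-1}} = \frac{1}{92972 + 1} = \frac{1}{92973}$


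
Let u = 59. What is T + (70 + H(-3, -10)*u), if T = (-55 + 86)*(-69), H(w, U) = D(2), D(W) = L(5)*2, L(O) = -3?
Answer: -2423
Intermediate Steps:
D(W) = -6 (D(W) = -3*2 = -6)
H(w, U) = -6
T = -2139 (T = 31*(-69) = -2139)
T + (70 + H(-3, -10)*u) = -2139 + (70 - 6*59) = -2139 + (70 - 354) = -2139 - 284 = -2423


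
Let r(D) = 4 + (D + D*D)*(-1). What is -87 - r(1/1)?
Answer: -89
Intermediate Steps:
r(D) = 4 - D - D² (r(D) = 4 + (D + D²)*(-1) = 4 + (-D - D²) = 4 - D - D²)
-87 - r(1/1) = -87 - (4 - 1/1 - (1/1)²) = -87 - (4 - 1*1 - 1*1²) = -87 - (4 - 1 - 1*1) = -87 - (4 - 1 - 1) = -87 - 1*2 = -87 - 2 = -89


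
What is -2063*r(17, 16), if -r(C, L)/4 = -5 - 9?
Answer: -115528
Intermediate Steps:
r(C, L) = 56 (r(C, L) = -4*(-5 - 9) = -4*(-14) = 56)
-2063*r(17, 16) = -2063*56 = -115528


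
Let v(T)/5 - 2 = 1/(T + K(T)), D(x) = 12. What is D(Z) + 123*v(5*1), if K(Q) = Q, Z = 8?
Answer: 2607/2 ≈ 1303.5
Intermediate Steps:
v(T) = 10 + 5/(2*T) (v(T) = 10 + 5/(T + T) = 10 + 5/((2*T)) = 10 + 5*(1/(2*T)) = 10 + 5/(2*T))
D(Z) + 123*v(5*1) = 12 + 123*(10 + 5/(2*((5*1)))) = 12 + 123*(10 + (5/2)/5) = 12 + 123*(10 + (5/2)*(⅕)) = 12 + 123*(10 + ½) = 12 + 123*(21/2) = 12 + 2583/2 = 2607/2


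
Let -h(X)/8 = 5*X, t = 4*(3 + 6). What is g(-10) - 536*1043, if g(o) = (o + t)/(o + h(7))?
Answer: -81061973/145 ≈ -5.5905e+5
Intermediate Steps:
t = 36 (t = 4*9 = 36)
h(X) = -40*X
g(o) = (36 + o)/(-280 + o) (g(o) = (o + 36)/(o - 40*7) = (36 + o)/(o - 280) = (36 + o)/(-280 + o))
g(-10) - 536*1043 = (36 - 10)/(-280 - 10) - 536*1043 = 26/(-290) - 559048 = -1/290*26 - 559048 = -13/145 - 559048 = -81061973/145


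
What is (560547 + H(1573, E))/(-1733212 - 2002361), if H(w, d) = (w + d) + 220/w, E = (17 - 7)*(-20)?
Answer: -26784860/178062313 ≈ -0.15042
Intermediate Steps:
E = -200 (E = 10*(-20) = -200)
H(w, d) = d + w + 220/w (H(w, d) = (d + w) + 220/w = d + w + 220/w)
(560547 + H(1573, E))/(-1733212 - 2002361) = (560547 + (-200 + 1573 + 220/1573))/(-1733212 - 2002361) = (560547 + (-200 + 1573 + 220*(1/1573)))/(-3735573) = (560547 + (-200 + 1573 + 20/143))*(-1/3735573) = (560547 + 196359/143)*(-1/3735573) = (80354580/143)*(-1/3735573) = -26784860/178062313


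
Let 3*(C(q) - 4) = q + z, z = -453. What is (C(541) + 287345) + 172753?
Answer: 1380394/3 ≈ 4.6013e+5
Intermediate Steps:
C(q) = -147 + q/3 (C(q) = 4 + (q - 453)/3 = 4 + (-453 + q)/3 = 4 + (-151 + q/3) = -147 + q/3)
(C(541) + 287345) + 172753 = ((-147 + (⅓)*541) + 287345) + 172753 = ((-147 + 541/3) + 287345) + 172753 = (100/3 + 287345) + 172753 = 862135/3 + 172753 = 1380394/3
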